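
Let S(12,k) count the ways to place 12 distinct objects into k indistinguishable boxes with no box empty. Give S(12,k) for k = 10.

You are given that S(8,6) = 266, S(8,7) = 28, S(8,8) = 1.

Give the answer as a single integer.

1705

row 9: T[9][7]=7·28+266=462  T[9][8]=8·1+28=36  T[9][9]=9·0+1=1
row 10: T[10][8]=8·36+462=750  T[10][9]=9·1+36=45  T[10][10]=10·0+1=1
row 11: T[11][9]=9·45+750=1155  T[11][10]=10·1+45=55
row 12: T[12][10]=10·55+1155=1705
Read S(12,10) = 1705.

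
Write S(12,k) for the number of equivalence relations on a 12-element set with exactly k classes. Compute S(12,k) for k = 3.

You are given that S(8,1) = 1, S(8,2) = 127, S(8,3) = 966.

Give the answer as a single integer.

i=9: T(9,1)=0+1·1=1 | T(9,2)=1+2·127=255 | T(9,3)=127+3·966=3025
i=10: T(10,1)=0+1·1=1 | T(10,2)=1+2·255=511 | T(10,3)=255+3·3025=9330
i=11: T(11,2)=1+2·511=1023 | T(11,3)=511+3·9330=28501
i=12: T(12,3)=1023+3·28501=86526
Read S(12,3) = 86526.

86526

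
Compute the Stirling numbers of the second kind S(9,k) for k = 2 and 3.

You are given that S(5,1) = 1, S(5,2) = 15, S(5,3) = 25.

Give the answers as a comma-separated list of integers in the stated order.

[6] T[6,1]:1*1+0=1 · T[6,2]:2*15+1=31 · T[6,3]:3*25+15=90
[7] T[7,1]:1*1+0=1 · T[7,2]:2*31+1=63 · T[7,3]:3*90+31=301
[8] T[8,1]:1*1+0=1 · T[8,2]:2*63+1=127 · T[8,3]:3*301+63=966
[9] T[9,2]:2*127+1=255 · T[9,3]:3*966+127=3025
Read S(9,2) = 255, S(9,3) = 3025.

255, 3025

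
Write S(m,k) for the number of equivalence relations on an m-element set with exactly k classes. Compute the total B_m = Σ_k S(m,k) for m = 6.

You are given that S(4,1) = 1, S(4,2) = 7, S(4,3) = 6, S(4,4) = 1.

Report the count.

[5] T[5,1]:1*1+0=1 · T[5,2]:2*7+1=15 · T[5,3]:3*6+7=25 · T[5,4]:4*1+6=10 · T[5,5]:5*0+1=1
[6] T[6,1]:1*1+0=1 · T[6,2]:2*15+1=31 · T[6,3]:3*25+15=90 · T[6,4]:4*10+25=65 · T[6,5]:5*1+10=15 · T[6,6]:6*0+1=1
B_6 = ΣS(6,k) = 1+31+90+65+15+1 = 203

203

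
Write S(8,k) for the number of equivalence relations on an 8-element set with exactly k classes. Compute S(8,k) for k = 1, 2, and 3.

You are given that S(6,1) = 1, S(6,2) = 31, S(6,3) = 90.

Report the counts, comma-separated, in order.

r7: T_7,1=1×1+0=1; T_7,2=2×31+1=63; T_7,3=3×90+31=301
r8: T_8,1=1×1+0=1; T_8,2=2×63+1=127; T_8,3=3×301+63=966
Read S(8,1) = 1, S(8,2) = 127, S(8,3) = 966.

1, 127, 966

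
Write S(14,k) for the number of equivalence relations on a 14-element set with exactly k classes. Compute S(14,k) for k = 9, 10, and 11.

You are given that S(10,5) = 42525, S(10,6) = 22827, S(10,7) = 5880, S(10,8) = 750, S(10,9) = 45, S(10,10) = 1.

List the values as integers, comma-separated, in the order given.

5135130, 752752, 66066

r11: T_11,6=6×22827+42525=179487; T_11,7=7×5880+22827=63987; T_11,8=8×750+5880=11880; T_11,9=9×45+750=1155; T_11,10=10×1+45=55; T_11,11=11×0+1=1
r12: T_12,7=7×63987+179487=627396; T_12,8=8×11880+63987=159027; T_12,9=9×1155+11880=22275; T_12,10=10×55+1155=1705; T_12,11=11×1+55=66
r13: T_13,8=8×159027+627396=1899612; T_13,9=9×22275+159027=359502; T_13,10=10×1705+22275=39325; T_13,11=11×66+1705=2431
r14: T_14,9=9×359502+1899612=5135130; T_14,10=10×39325+359502=752752; T_14,11=11×2431+39325=66066
Read S(14,9) = 5135130, S(14,10) = 752752, S(14,11) = 66066.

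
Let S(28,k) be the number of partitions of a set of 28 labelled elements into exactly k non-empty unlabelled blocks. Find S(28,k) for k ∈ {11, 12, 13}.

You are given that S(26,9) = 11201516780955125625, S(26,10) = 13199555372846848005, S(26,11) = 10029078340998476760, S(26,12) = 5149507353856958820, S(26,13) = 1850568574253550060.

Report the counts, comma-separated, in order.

1501910658871554621690, 985397416171213883565, 451512851236272407400

@27  (27,10):13199555372846848005·10+11201516780955125625→143197070509423605675, (27,11):10029078340998476760·11+13199555372846848005→123519417123830092365, (27,12):5149507353856958820·12+10029078340998476760→71823166587281982600, (27,13):1850568574253550060·13+5149507353856958820→29206898819153109600
@28  (28,11):123519417123830092365·11+143197070509423605675→1501910658871554621690, (28,12):71823166587281982600·12+123519417123830092365→985397416171213883565, (28,13):29206898819153109600·13+71823166587281982600→451512851236272407400
Read S(28,11) = 1501910658871554621690, S(28,12) = 985397416171213883565, S(28,13) = 451512851236272407400.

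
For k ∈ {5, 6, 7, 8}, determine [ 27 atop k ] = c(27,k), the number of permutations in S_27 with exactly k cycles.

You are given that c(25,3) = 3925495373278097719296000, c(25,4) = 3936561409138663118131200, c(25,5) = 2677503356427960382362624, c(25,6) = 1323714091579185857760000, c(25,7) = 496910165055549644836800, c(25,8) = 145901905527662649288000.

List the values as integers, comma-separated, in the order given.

1945067308917524165279692800, 1000903392113435450162625024, 393178529313073708272042624, 121502371102392939781636800

r26: T_26,4=25×3936561409138663118131200+3925495373278097719296000=102339530601744675672576000; T_26,5=25×2677503356427960382362624+3936561409138663118131200=70874145319837672677196800; T_26,6=25×1323714091579185857760000+2677503356427960382362624=35770355645907606826362624; T_26,7=25×496910165055549644836800+1323714091579185857760000=13746468217967926978680000; T_26,8=25×145901905527662649288000+496910165055549644836800=4144457803247115877036800
r27: T_27,5=26×70874145319837672677196800+102339530601744675672576000=1945067308917524165279692800; T_27,6=26×35770355645907606826362624+70874145319837672677196800=1000903392113435450162625024; T_27,7=26×13746468217967926978680000+35770355645907606826362624=393178529313073708272042624; T_27,8=26×4144457803247115877036800+13746468217967926978680000=121502371102392939781636800
Read c(27,5) = 1945067308917524165279692800, c(27,6) = 1000903392113435450162625024, c(27,7) = 393178529313073708272042624, c(27,8) = 121502371102392939781636800.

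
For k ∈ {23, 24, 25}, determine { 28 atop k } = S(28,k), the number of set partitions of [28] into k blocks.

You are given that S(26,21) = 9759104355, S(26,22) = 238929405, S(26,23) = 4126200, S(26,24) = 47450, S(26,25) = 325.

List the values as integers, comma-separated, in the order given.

row 27: T[27][22]=22·238929405+9759104355=15015551265  T[27][23]=23·4126200+238929405=333832005  T[27][24]=24·47450+4126200=5265000  T[27][25]=25·325+47450=55575
row 28: T[28][23]=23·333832005+15015551265=22693687380  T[28][24]=24·5265000+333832005=460192005  T[28][25]=25·55575+5265000=6654375
Read S(28,23) = 22693687380, S(28,24) = 460192005, S(28,25) = 6654375.

22693687380, 460192005, 6654375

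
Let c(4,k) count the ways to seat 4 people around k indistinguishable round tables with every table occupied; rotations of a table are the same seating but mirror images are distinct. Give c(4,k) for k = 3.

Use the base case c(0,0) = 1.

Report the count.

r1: T_1,1=0×0+1=1
r2: T_2,1=1×1+0=1; T_2,2=1×0+1=1
r3: T_3,2=2×1+1=3; T_3,3=2×0+1=1
r4: T_4,3=3×1+3=6
Read c(4,3) = 6.

6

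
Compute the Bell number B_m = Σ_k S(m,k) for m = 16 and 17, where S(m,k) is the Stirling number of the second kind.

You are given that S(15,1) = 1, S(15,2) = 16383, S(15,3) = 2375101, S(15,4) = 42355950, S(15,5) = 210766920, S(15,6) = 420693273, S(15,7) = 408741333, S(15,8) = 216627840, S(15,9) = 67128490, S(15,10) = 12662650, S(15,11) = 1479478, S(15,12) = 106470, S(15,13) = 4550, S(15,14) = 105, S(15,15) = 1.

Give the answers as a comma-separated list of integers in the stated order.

10480142147, 82864869804

i=16: T(16,1)=0+1·1=1 | T(16,2)=1+2·16383=32767 | T(16,3)=16383+3·2375101=7141686 | T(16,4)=2375101+4·42355950=171798901 | T(16,5)=42355950+5·210766920=1096190550 | T(16,6)=210766920+6·420693273=2734926558 | T(16,7)=420693273+7·408741333=3281882604 | T(16,8)=408741333+8·216627840=2141764053 | T(16,9)=216627840+9·67128490=820784250 | T(16,10)=67128490+10·12662650=193754990 | T(16,11)=12662650+11·1479478=28936908 | T(16,12)=1479478+12·106470=2757118 | T(16,13)=106470+13·4550=165620 | T(16,14)=4550+14·105=6020 | T(16,15)=105+15·1=120 | T(16,16)=1+16·0=1
i=17: T(17,1)=0+1·1=1 | T(17,2)=1+2·32767=65535 | T(17,3)=32767+3·7141686=21457825 | T(17,4)=7141686+4·171798901=694337290 | T(17,5)=171798901+5·1096190550=5652751651 | T(17,6)=1096190550+6·2734926558=17505749898 | T(17,7)=2734926558+7·3281882604=25708104786 | T(17,8)=3281882604+8·2141764053=20415995028 | T(17,9)=2141764053+9·820784250=9528822303 | T(17,10)=820784250+10·193754990=2758334150 | T(17,11)=193754990+11·28936908=512060978 | T(17,12)=28936908+12·2757118=62022324 | T(17,13)=2757118+13·165620=4910178 | T(17,14)=165620+14·6020=249900 | T(17,15)=6020+15·120=7820 | T(17,16)=120+16·1=136 | T(17,17)=1+17·0=1
B_16 = ΣS(16,k) = 1+32767+7141686+171798901+1096190550+2734926558+3281882604+2141764053+820784250+193754990+28936908+2757118+165620+6020+120+1 = 10480142147
B_17 = ΣS(17,k) = 1+65535+21457825+694337290+5652751651+17505749898+25708104786+20415995028+9528822303+2758334150+512060978+62022324+4910178+249900+7820+136+1 = 82864869804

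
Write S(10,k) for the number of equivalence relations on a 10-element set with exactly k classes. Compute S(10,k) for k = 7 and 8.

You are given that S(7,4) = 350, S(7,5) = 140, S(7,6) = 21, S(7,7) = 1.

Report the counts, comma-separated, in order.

r8: T_8,5=5×140+350=1050; T_8,6=6×21+140=266; T_8,7=7×1+21=28; T_8,8=8×0+1=1
r9: T_9,6=6×266+1050=2646; T_9,7=7×28+266=462; T_9,8=8×1+28=36
r10: T_10,7=7×462+2646=5880; T_10,8=8×36+462=750
Read S(10,7) = 5880, S(10,8) = 750.

5880, 750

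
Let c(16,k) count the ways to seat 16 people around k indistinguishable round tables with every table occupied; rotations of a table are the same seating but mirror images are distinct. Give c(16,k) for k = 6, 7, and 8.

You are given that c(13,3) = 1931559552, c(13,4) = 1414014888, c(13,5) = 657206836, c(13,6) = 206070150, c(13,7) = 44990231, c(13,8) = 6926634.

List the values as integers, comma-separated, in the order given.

[14] T[14,4]:13*1414014888+1931559552=20313753096 · T[14,5]:13*657206836+1414014888=9957703756 · T[14,6]:13*206070150+657206836=3336118786 · T[14,7]:13*44990231+206070150=790943153 · T[14,8]:13*6926634+44990231=135036473
[15] T[15,5]:14*9957703756+20313753096=159721605680 · T[15,6]:14*3336118786+9957703756=56663366760 · T[15,7]:14*790943153+3336118786=14409322928 · T[15,8]:14*135036473+790943153=2681453775
[16] T[16,6]:15*56663366760+159721605680=1009672107080 · T[16,7]:15*14409322928+56663366760=272803210680 · T[16,8]:15*2681453775+14409322928=54631129553
Read c(16,6) = 1009672107080, c(16,7) = 272803210680, c(16,8) = 54631129553.

1009672107080, 272803210680, 54631129553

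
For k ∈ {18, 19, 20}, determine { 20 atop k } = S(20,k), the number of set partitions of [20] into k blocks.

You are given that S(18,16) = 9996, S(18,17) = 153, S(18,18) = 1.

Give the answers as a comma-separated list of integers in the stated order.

i=19: T(19,17)=9996+17·153=12597 | T(19,18)=153+18·1=171 | T(19,19)=1+19·0=1
i=20: T(20,18)=12597+18·171=15675 | T(20,19)=171+19·1=190 | T(20,20)=1+20·0=1
Read S(20,18) = 15675, S(20,19) = 190, S(20,20) = 1.

15675, 190, 1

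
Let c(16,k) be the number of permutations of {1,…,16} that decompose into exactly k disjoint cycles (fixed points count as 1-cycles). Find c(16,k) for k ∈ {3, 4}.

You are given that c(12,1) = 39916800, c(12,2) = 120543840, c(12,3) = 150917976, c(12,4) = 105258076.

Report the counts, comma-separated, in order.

row 13: T[13][1]=12·39916800+0=479001600  T[13][2]=12·120543840+39916800=1486442880  T[13][3]=12·150917976+120543840=1931559552  T[13][4]=12·105258076+150917976=1414014888
row 14: T[14][1]=13·479001600+0=6227020800  T[14][2]=13·1486442880+479001600=19802759040  T[14][3]=13·1931559552+1486442880=26596717056  T[14][4]=13·1414014888+1931559552=20313753096
row 15: T[15][2]=14·19802759040+6227020800=283465647360  T[15][3]=14·26596717056+19802759040=392156797824  T[15][4]=14·20313753096+26596717056=310989260400
row 16: T[16][3]=15·392156797824+283465647360=6165817614720  T[16][4]=15·310989260400+392156797824=5056995703824
Read c(16,3) = 6165817614720, c(16,4) = 5056995703824.

6165817614720, 5056995703824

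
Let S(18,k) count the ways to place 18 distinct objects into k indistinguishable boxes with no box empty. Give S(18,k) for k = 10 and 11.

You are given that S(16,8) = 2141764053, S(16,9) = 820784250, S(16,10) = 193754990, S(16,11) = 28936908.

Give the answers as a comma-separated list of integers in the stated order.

37112163803, 8391004908

row 17: T[17][9]=9·820784250+2141764053=9528822303  T[17][10]=10·193754990+820784250=2758334150  T[17][11]=11·28936908+193754990=512060978
row 18: T[18][10]=10·2758334150+9528822303=37112163803  T[18][11]=11·512060978+2758334150=8391004908
Read S(18,10) = 37112163803, S(18,11) = 8391004908.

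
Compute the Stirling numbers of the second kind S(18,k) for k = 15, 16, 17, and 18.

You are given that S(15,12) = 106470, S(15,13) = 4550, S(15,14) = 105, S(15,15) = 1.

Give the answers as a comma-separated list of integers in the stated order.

367200, 9996, 153, 1

row 16: T[16][13]=13·4550+106470=165620  T[16][14]=14·105+4550=6020  T[16][15]=15·1+105=120  T[16][16]=16·0+1=1
row 17: T[17][14]=14·6020+165620=249900  T[17][15]=15·120+6020=7820  T[17][16]=16·1+120=136  T[17][17]=17·0+1=1
row 18: T[18][15]=15·7820+249900=367200  T[18][16]=16·136+7820=9996  T[18][17]=17·1+136=153  T[18][18]=18·0+1=1
Read S(18,15) = 367200, S(18,16) = 9996, S(18,17) = 153, S(18,18) = 1.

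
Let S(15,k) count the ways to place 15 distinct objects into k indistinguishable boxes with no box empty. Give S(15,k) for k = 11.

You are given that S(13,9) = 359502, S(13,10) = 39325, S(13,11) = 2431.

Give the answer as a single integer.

@14  (14,10):39325·10+359502→752752, (14,11):2431·11+39325→66066
@15  (15,11):66066·11+752752→1479478
Read S(15,11) = 1479478.

1479478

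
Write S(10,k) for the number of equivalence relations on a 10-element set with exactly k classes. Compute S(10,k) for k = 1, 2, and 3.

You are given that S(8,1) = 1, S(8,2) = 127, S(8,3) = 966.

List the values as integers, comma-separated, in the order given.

1, 511, 9330

r9: T_9,1=1×1+0=1; T_9,2=2×127+1=255; T_9,3=3×966+127=3025
r10: T_10,1=1×1+0=1; T_10,2=2×255+1=511; T_10,3=3×3025+255=9330
Read S(10,1) = 1, S(10,2) = 511, S(10,3) = 9330.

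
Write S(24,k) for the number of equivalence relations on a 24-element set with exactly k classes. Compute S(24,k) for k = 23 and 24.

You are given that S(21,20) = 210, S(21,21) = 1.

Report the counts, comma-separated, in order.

276, 1

r22: T_22,21=21×1+210=231; T_22,22=22×0+1=1
r23: T_23,22=22×1+231=253; T_23,23=23×0+1=1
r24: T_24,23=23×1+253=276; T_24,24=24×0+1=1
Read S(24,23) = 276, S(24,24) = 1.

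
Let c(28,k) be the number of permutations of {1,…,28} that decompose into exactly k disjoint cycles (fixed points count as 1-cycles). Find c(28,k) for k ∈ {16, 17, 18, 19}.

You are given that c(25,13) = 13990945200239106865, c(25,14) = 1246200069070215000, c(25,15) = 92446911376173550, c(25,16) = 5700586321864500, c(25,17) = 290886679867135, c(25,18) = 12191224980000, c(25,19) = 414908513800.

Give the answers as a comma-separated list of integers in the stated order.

r26: T_26,14=25×1246200069070215000+13990945200239106865=45145946926994481865; T_26,15=25×92446911376173550+1246200069070215000=3557372853474553750; T_26,16=25×5700586321864500+92446911376173550=234961569422786050; T_26,17=25×290886679867135+5700586321864500=12972753318542875; T_26,18=25×12191224980000+290886679867135=595667304367135; T_26,19=25×414908513800+12191224980000=22563937825000
r27: T_27,15=26×3557372853474553750+45145946926994481865=137637641117332879365; T_27,16=26×234961569422786050+3557372853474553750=9666373658466991050; T_27,17=26×12972753318542875+234961569422786050=572253155704900800; T_27,18=26×595667304367135+12972753318542875=28460103232088385; T_27,19=26×22563937825000+595667304367135=1182329687817135
r28: T_28,16=27×9666373658466991050+137637641117332879365=398629729895941637715; T_28,17=27×572253155704900800+9666373658466991050=25117208862499312650; T_28,18=27×28460103232088385+572253155704900800=1340675942971287195; T_28,19=27×1182329687817135+28460103232088385=60383004803151030
Read c(28,16) = 398629729895941637715, c(28,17) = 25117208862499312650, c(28,18) = 1340675942971287195, c(28,19) = 60383004803151030.

398629729895941637715, 25117208862499312650, 1340675942971287195, 60383004803151030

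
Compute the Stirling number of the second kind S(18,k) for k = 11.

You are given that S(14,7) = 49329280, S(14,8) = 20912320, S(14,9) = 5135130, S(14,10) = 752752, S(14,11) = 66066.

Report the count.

row 15: T[15][8]=8·20912320+49329280=216627840  T[15][9]=9·5135130+20912320=67128490  T[15][10]=10·752752+5135130=12662650  T[15][11]=11·66066+752752=1479478
row 16: T[16][9]=9·67128490+216627840=820784250  T[16][10]=10·12662650+67128490=193754990  T[16][11]=11·1479478+12662650=28936908
row 17: T[17][10]=10·193754990+820784250=2758334150  T[17][11]=11·28936908+193754990=512060978
row 18: T[18][11]=11·512060978+2758334150=8391004908
Read S(18,11) = 8391004908.

8391004908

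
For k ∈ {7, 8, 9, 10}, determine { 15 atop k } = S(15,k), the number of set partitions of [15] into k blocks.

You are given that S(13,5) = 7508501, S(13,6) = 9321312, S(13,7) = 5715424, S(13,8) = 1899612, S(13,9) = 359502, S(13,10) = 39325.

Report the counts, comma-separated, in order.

408741333, 216627840, 67128490, 12662650

@14  (14,6):9321312·6+7508501→63436373, (14,7):5715424·7+9321312→49329280, (14,8):1899612·8+5715424→20912320, (14,9):359502·9+1899612→5135130, (14,10):39325·10+359502→752752
@15  (15,7):49329280·7+63436373→408741333, (15,8):20912320·8+49329280→216627840, (15,9):5135130·9+20912320→67128490, (15,10):752752·10+5135130→12662650
Read S(15,7) = 408741333, S(15,8) = 216627840, S(15,9) = 67128490, S(15,10) = 12662650.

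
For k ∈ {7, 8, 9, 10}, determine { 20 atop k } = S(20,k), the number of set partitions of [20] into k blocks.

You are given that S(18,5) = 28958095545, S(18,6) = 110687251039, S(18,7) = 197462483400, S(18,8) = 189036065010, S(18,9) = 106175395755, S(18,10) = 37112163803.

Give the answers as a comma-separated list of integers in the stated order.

11143554045652, 15170932662679, 12011282644725, 5917584964655

[19] T[19,6]:6*110687251039+28958095545=693081601779 · T[19,7]:7*197462483400+110687251039=1492924634839 · T[19,8]:8*189036065010+197462483400=1709751003480 · T[19,9]:9*106175395755+189036065010=1144614626805 · T[19,10]:10*37112163803+106175395755=477297033785
[20] T[20,7]:7*1492924634839+693081601779=11143554045652 · T[20,8]:8*1709751003480+1492924634839=15170932662679 · T[20,9]:9*1144614626805+1709751003480=12011282644725 · T[20,10]:10*477297033785+1144614626805=5917584964655
Read S(20,7) = 11143554045652, S(20,8) = 15170932662679, S(20,9) = 12011282644725, S(20,10) = 5917584964655.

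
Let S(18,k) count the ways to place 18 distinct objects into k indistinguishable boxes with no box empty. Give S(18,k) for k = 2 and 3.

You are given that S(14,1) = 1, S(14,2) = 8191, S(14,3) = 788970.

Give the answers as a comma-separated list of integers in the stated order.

131071, 64439010

[15] T[15,1]:1*1+0=1 · T[15,2]:2*8191+1=16383 · T[15,3]:3*788970+8191=2375101
[16] T[16,1]:1*1+0=1 · T[16,2]:2*16383+1=32767 · T[16,3]:3*2375101+16383=7141686
[17] T[17,1]:1*1+0=1 · T[17,2]:2*32767+1=65535 · T[17,3]:3*7141686+32767=21457825
[18] T[18,2]:2*65535+1=131071 · T[18,3]:3*21457825+65535=64439010
Read S(18,2) = 131071, S(18,3) = 64439010.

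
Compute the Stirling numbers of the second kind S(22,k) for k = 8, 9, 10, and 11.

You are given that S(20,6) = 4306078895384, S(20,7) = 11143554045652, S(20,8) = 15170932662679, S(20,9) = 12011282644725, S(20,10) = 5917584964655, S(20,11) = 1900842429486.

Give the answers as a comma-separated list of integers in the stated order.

1142399079991620, 1241963303533920, 835143799377954, 366282500870286

row 21: T[21][7]=7·11143554045652+4306078895384=82310957214948  T[21][8]=8·15170932662679+11143554045652=132511015347084  T[21][9]=9·12011282644725+15170932662679=123272476465204  T[21][10]=10·5917584964655+12011282644725=71187132291275  T[21][11]=11·1900842429486+5917584964655=26826851689001
row 22: T[22][8]=8·132511015347084+82310957214948=1142399079991620  T[22][9]=9·123272476465204+132511015347084=1241963303533920  T[22][10]=10·71187132291275+123272476465204=835143799377954  T[22][11]=11·26826851689001+71187132291275=366282500870286
Read S(22,8) = 1142399079991620, S(22,9) = 1241963303533920, S(22,10) = 835143799377954, S(22,11) = 366282500870286.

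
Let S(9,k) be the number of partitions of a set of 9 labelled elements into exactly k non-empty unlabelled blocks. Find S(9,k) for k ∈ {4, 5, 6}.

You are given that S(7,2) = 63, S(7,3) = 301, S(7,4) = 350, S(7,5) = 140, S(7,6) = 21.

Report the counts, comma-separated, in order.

r8: T_8,3=3×301+63=966; T_8,4=4×350+301=1701; T_8,5=5×140+350=1050; T_8,6=6×21+140=266
r9: T_9,4=4×1701+966=7770; T_9,5=5×1050+1701=6951; T_9,6=6×266+1050=2646
Read S(9,4) = 7770, S(9,5) = 6951, S(9,6) = 2646.

7770, 6951, 2646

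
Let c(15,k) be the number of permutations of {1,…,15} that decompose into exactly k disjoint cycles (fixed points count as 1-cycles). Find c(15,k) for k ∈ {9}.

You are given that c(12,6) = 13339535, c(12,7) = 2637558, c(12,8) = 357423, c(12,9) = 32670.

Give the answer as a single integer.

368411615

i=13: T(13,7)=13339535+12·2637558=44990231 | T(13,8)=2637558+12·357423=6926634 | T(13,9)=357423+12·32670=749463
i=14: T(14,8)=44990231+13·6926634=135036473 | T(14,9)=6926634+13·749463=16669653
i=15: T(15,9)=135036473+14·16669653=368411615
Read c(15,9) = 368411615.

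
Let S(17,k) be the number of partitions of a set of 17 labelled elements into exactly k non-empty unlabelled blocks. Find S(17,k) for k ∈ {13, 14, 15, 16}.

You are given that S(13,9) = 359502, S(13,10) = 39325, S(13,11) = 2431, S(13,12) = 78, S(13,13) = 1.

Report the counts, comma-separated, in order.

i=14: T(14,10)=359502+10·39325=752752 | T(14,11)=39325+11·2431=66066 | T(14,12)=2431+12·78=3367 | T(14,13)=78+13·1=91 | T(14,14)=1+14·0=1
i=15: T(15,11)=752752+11·66066=1479478 | T(15,12)=66066+12·3367=106470 | T(15,13)=3367+13·91=4550 | T(15,14)=91+14·1=105 | T(15,15)=1+15·0=1
i=16: T(16,12)=1479478+12·106470=2757118 | T(16,13)=106470+13·4550=165620 | T(16,14)=4550+14·105=6020 | T(16,15)=105+15·1=120 | T(16,16)=1+16·0=1
i=17: T(17,13)=2757118+13·165620=4910178 | T(17,14)=165620+14·6020=249900 | T(17,15)=6020+15·120=7820 | T(17,16)=120+16·1=136
Read S(17,13) = 4910178, S(17,14) = 249900, S(17,15) = 7820, S(17,16) = 136.

4910178, 249900, 7820, 136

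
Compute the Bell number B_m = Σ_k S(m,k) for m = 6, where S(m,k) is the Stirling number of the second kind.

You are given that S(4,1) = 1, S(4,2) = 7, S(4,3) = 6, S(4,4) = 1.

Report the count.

203

@5  (5,1):1·1+0→1, (5,2):7·2+1→15, (5,3):6·3+7→25, (5,4):1·4+6→10, (5,5):0·5+1→1
@6  (6,1):1·1+0→1, (6,2):15·2+1→31, (6,3):25·3+15→90, (6,4):10·4+25→65, (6,5):1·5+10→15, (6,6):0·6+1→1
B_6 = ΣS(6,k) = 1+31+90+65+15+1 = 203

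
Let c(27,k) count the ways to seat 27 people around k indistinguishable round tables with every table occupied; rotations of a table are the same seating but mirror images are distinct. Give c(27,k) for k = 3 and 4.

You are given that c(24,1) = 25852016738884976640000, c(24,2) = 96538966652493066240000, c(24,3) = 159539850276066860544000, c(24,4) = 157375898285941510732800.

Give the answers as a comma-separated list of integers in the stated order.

2671674589068831403868160000, 2761307967193712729035776000

@25  (25,1):25852016738884976640000·24+0→620448401733239439360000, (25,2):96538966652493066240000·24+25852016738884976640000→2342787216398718566400000, (25,3):159539850276066860544000·24+96538966652493066240000→3925495373278097719296000, (25,4):157375898285941510732800·24+159539850276066860544000→3936561409138663118131200
@26  (26,2):2342787216398718566400000·25+620448401733239439360000→59190128811701203599360000, (26,3):3925495373278097719296000·25+2342787216398718566400000→100480171548351161548800000, (26,4):3936561409138663118131200·25+3925495373278097719296000→102339530601744675672576000
@27  (27,3):100480171548351161548800000·26+59190128811701203599360000→2671674589068831403868160000, (27,4):102339530601744675672576000·26+100480171548351161548800000→2761307967193712729035776000
Read c(27,3) = 2671674589068831403868160000, c(27,4) = 2761307967193712729035776000.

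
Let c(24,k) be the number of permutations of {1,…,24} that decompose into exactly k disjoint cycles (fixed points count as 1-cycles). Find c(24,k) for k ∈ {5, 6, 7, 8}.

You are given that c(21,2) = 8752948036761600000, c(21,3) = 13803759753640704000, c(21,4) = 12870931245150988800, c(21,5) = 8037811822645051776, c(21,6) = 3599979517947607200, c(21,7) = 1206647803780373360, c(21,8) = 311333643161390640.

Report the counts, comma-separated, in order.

r22: T_22,3=21×13803759753640704000+8752948036761600000=298631902863216384000; T_22,4=21×12870931245150988800+13803759753640704000=284093315901811468800; T_22,5=21×8037811822645051776+12870931245150988800=181664979520697076096; T_22,6=21×3599979517947607200+8037811822645051776=83637381699544802976; T_22,7=21×1206647803780373360+3599979517947607200=28939583397335447760; T_22,8=21×311333643161390640+1206647803780373360=7744654310169576800
r23: T_23,4=22×284093315901811468800+298631902863216384000=6548684852703068697600; T_23,5=22×181664979520697076096+284093315901811468800=4280722865357147142912; T_23,6=22×83637381699544802976+181664979520697076096=2021687376910682741568; T_23,7=22×28939583397335447760+83637381699544802976=720308216440924653696; T_23,8=22×7744654310169576800+28939583397335447760=199321978221066137360
r24: T_24,5=23×4280722865357147142912+6548684852703068697600=105005310755917452984576; T_24,6=23×2021687376910682741568+4280722865357147142912=50779532534302850198976; T_24,7=23×720308216440924653696+2021687376910682741568=18588776355051949776576; T_24,8=23×199321978221066137360+720308216440924653696=5304713715525445812976
Read c(24,5) = 105005310755917452984576, c(24,6) = 50779532534302850198976, c(24,7) = 18588776355051949776576, c(24,8) = 5304713715525445812976.

105005310755917452984576, 50779532534302850198976, 18588776355051949776576, 5304713715525445812976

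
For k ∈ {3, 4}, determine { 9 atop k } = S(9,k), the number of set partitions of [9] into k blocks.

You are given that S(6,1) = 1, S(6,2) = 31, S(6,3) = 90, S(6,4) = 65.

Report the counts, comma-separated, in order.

3025, 7770

i=7: T(7,1)=0+1·1=1 | T(7,2)=1+2·31=63 | T(7,3)=31+3·90=301 | T(7,4)=90+4·65=350
i=8: T(8,2)=1+2·63=127 | T(8,3)=63+3·301=966 | T(8,4)=301+4·350=1701
i=9: T(9,3)=127+3·966=3025 | T(9,4)=966+4·1701=7770
Read S(9,3) = 3025, S(9,4) = 7770.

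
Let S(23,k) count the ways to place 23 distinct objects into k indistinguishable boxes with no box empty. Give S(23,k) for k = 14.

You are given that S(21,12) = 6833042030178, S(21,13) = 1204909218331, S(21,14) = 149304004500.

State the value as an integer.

68629175807115

r22: T_22,13=13×1204909218331+6833042030178=22496861868481; T_22,14=14×149304004500+1204909218331=3295165281331
r23: T_23,14=14×3295165281331+22496861868481=68629175807115
Read S(23,14) = 68629175807115.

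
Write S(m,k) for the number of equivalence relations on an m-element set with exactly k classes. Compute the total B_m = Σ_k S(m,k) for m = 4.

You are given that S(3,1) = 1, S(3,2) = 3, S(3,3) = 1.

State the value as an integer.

@4  (4,1):1·1+0→1, (4,2):3·2+1→7, (4,3):1·3+3→6, (4,4):0·4+1→1
B_4 = ΣS(4,k) = 1+7+6+1 = 15

15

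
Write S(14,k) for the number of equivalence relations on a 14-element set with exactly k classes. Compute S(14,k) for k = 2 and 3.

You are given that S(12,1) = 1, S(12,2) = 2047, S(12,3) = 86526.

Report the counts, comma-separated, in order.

[13] T[13,1]:1*1+0=1 · T[13,2]:2*2047+1=4095 · T[13,3]:3*86526+2047=261625
[14] T[14,2]:2*4095+1=8191 · T[14,3]:3*261625+4095=788970
Read S(14,2) = 8191, S(14,3) = 788970.

8191, 788970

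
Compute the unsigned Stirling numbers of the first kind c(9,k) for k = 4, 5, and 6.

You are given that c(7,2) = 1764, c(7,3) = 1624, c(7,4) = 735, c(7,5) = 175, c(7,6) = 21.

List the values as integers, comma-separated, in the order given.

67284, 22449, 4536

[8] T[8,3]:7*1624+1764=13132 · T[8,4]:7*735+1624=6769 · T[8,5]:7*175+735=1960 · T[8,6]:7*21+175=322
[9] T[9,4]:8*6769+13132=67284 · T[9,5]:8*1960+6769=22449 · T[9,6]:8*322+1960=4536
Read c(9,4) = 67284, c(9,5) = 22449, c(9,6) = 4536.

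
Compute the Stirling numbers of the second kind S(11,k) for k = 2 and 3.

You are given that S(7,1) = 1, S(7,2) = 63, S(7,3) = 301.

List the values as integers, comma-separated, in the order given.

1023, 28501

[8] T[8,1]:1*1+0=1 · T[8,2]:2*63+1=127 · T[8,3]:3*301+63=966
[9] T[9,1]:1*1+0=1 · T[9,2]:2*127+1=255 · T[9,3]:3*966+127=3025
[10] T[10,1]:1*1+0=1 · T[10,2]:2*255+1=511 · T[10,3]:3*3025+255=9330
[11] T[11,2]:2*511+1=1023 · T[11,3]:3*9330+511=28501
Read S(11,2) = 1023, S(11,3) = 28501.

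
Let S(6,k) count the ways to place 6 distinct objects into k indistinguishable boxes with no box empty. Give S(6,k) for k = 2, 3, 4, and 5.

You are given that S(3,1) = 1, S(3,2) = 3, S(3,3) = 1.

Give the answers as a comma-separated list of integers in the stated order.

31, 90, 65, 15

r4: T_4,1=1×1+0=1; T_4,2=2×3+1=7; T_4,3=3×1+3=6; T_4,4=4×0+1=1
r5: T_5,1=1×1+0=1; T_5,2=2×7+1=15; T_5,3=3×6+7=25; T_5,4=4×1+6=10; T_5,5=5×0+1=1
r6: T_6,2=2×15+1=31; T_6,3=3×25+15=90; T_6,4=4×10+25=65; T_6,5=5×1+10=15
Read S(6,2) = 31, S(6,3) = 90, S(6,4) = 65, S(6,5) = 15.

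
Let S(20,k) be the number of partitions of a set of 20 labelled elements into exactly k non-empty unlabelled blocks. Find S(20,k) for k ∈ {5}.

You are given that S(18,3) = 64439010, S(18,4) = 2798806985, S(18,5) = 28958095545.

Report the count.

r19: T_19,4=4×2798806985+64439010=11259666950; T_19,5=5×28958095545+2798806985=147589284710
r20: T_20,5=5×147589284710+11259666950=749206090500
Read S(20,5) = 749206090500.

749206090500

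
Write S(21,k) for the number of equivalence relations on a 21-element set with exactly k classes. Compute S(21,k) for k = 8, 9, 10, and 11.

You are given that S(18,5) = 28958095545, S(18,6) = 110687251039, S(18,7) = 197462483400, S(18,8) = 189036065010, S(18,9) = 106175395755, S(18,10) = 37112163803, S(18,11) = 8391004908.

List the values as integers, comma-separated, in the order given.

@19  (19,6):110687251039·6+28958095545→693081601779, (19,7):197462483400·7+110687251039→1492924634839, (19,8):189036065010·8+197462483400→1709751003480, (19,9):106175395755·9+189036065010→1144614626805, (19,10):37112163803·10+106175395755→477297033785, (19,11):8391004908·11+37112163803→129413217791
@20  (20,7):1492924634839·7+693081601779→11143554045652, (20,8):1709751003480·8+1492924634839→15170932662679, (20,9):1144614626805·9+1709751003480→12011282644725, (20,10):477297033785·10+1144614626805→5917584964655, (20,11):129413217791·11+477297033785→1900842429486
@21  (21,8):15170932662679·8+11143554045652→132511015347084, (21,9):12011282644725·9+15170932662679→123272476465204, (21,10):5917584964655·10+12011282644725→71187132291275, (21,11):1900842429486·11+5917584964655→26826851689001
Read S(21,8) = 132511015347084, S(21,9) = 123272476465204, S(21,10) = 71187132291275, S(21,11) = 26826851689001.

132511015347084, 123272476465204, 71187132291275, 26826851689001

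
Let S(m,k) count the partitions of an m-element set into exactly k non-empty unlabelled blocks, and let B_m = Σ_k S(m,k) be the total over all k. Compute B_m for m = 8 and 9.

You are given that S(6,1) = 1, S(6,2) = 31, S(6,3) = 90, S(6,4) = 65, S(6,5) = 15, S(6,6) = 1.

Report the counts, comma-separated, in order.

[7] T[7,1]:1*1+0=1 · T[7,2]:2*31+1=63 · T[7,3]:3*90+31=301 · T[7,4]:4*65+90=350 · T[7,5]:5*15+65=140 · T[7,6]:6*1+15=21 · T[7,7]:7*0+1=1
[8] T[8,1]:1*1+0=1 · T[8,2]:2*63+1=127 · T[8,3]:3*301+63=966 · T[8,4]:4*350+301=1701 · T[8,5]:5*140+350=1050 · T[8,6]:6*21+140=266 · T[8,7]:7*1+21=28 · T[8,8]:8*0+1=1
[9] T[9,1]:1*1+0=1 · T[9,2]:2*127+1=255 · T[9,3]:3*966+127=3025 · T[9,4]:4*1701+966=7770 · T[9,5]:5*1050+1701=6951 · T[9,6]:6*266+1050=2646 · T[9,7]:7*28+266=462 · T[9,8]:8*1+28=36 · T[9,9]:9*0+1=1
B_8 = ΣS(8,k) = 1+127+966+1701+1050+266+28+1 = 4140
B_9 = ΣS(9,k) = 1+255+3025+7770+6951+2646+462+36+1 = 21147

4140, 21147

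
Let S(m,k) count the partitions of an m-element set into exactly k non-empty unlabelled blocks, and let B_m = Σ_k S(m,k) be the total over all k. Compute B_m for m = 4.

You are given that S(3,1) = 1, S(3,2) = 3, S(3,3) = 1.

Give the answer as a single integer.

15

@4  (4,1):1·1+0→1, (4,2):3·2+1→7, (4,3):1·3+3→6, (4,4):0·4+1→1
B_4 = ΣS(4,k) = 1+7+6+1 = 15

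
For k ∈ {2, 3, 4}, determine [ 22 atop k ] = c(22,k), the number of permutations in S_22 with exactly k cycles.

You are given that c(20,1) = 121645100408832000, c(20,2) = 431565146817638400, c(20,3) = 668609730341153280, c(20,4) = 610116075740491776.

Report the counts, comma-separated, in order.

@21  (21,1):121645100408832000·20+0→2432902008176640000, (21,2):431565146817638400·20+121645100408832000→8752948036761600000, (21,3):668609730341153280·20+431565146817638400→13803759753640704000, (21,4):610116075740491776·20+668609730341153280→12870931245150988800
@22  (22,2):8752948036761600000·21+2432902008176640000→186244810780170240000, (22,3):13803759753640704000·21+8752948036761600000→298631902863216384000, (22,4):12870931245150988800·21+13803759753640704000→284093315901811468800
Read c(22,2) = 186244810780170240000, c(22,3) = 298631902863216384000, c(22,4) = 284093315901811468800.

186244810780170240000, 298631902863216384000, 284093315901811468800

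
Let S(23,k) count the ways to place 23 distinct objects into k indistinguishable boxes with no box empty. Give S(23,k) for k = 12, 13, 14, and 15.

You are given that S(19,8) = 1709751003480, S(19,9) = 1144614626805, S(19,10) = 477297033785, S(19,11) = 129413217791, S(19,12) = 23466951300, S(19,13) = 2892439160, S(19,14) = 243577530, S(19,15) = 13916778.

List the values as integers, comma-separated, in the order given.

row 20: T[20][9]=9·1144614626805+1709751003480=12011282644725  T[20][10]=10·477297033785+1144614626805=5917584964655  T[20][11]=11·129413217791+477297033785=1900842429486  T[20][12]=12·23466951300+129413217791=411016633391  T[20][13]=13·2892439160+23466951300=61068660380  T[20][14]=14·243577530+2892439160=6302524580  T[20][15]=15·13916778+243577530=452329200
row 21: T[21][10]=10·5917584964655+12011282644725=71187132291275  T[21][11]=11·1900842429486+5917584964655=26826851689001  T[21][12]=12·411016633391+1900842429486=6833042030178  T[21][13]=13·61068660380+411016633391=1204909218331  T[21][14]=14·6302524580+61068660380=149304004500  T[21][15]=15·452329200+6302524580=13087462580
row 22: T[22][11]=11·26826851689001+71187132291275=366282500870286  T[22][12]=12·6833042030178+26826851689001=108823356051137  T[22][13]=13·1204909218331+6833042030178=22496861868481  T[22][14]=14·149304004500+1204909218331=3295165281331  T[22][15]=15·13087462580+149304004500=345615943200
row 23: T[23][12]=12·108823356051137+366282500870286=1672162773483930  T[23][13]=13·22496861868481+108823356051137=401282560341390  T[23][14]=14·3295165281331+22496861868481=68629175807115  T[23][15]=15·345615943200+3295165281331=8479404429331
Read S(23,12) = 1672162773483930, S(23,13) = 401282560341390, S(23,14) = 68629175807115, S(23,15) = 8479404429331.

1672162773483930, 401282560341390, 68629175807115, 8479404429331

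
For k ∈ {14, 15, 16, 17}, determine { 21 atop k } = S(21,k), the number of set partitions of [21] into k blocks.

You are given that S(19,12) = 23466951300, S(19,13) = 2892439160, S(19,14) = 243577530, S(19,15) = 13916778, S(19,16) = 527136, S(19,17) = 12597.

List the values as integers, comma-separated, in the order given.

[20] T[20,13]:13*2892439160+23466951300=61068660380 · T[20,14]:14*243577530+2892439160=6302524580 · T[20,15]:15*13916778+243577530=452329200 · T[20,16]:16*527136+13916778=22350954 · T[20,17]:17*12597+527136=741285
[21] T[21,14]:14*6302524580+61068660380=149304004500 · T[21,15]:15*452329200+6302524580=13087462580 · T[21,16]:16*22350954+452329200=809944464 · T[21,17]:17*741285+22350954=34952799
Read S(21,14) = 149304004500, S(21,15) = 13087462580, S(21,16) = 809944464, S(21,17) = 34952799.

149304004500, 13087462580, 809944464, 34952799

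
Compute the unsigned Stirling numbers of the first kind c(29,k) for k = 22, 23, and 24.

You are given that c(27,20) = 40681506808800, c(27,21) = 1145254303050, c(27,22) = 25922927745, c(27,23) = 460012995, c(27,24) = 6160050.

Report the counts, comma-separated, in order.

123268226851770, 2918785153245, 55880640270

r28: T_28,21=27×1145254303050+40681506808800=71603372991150; T_28,22=27×25922927745+1145254303050=1845173352165; T_28,23=27×460012995+25922927745=38343278610; T_28,24=27×6160050+460012995=626334345
r29: T_29,22=28×1845173352165+71603372991150=123268226851770; T_29,23=28×38343278610+1845173352165=2918785153245; T_29,24=28×626334345+38343278610=55880640270
Read c(29,22) = 123268226851770, c(29,23) = 2918785153245, c(29,24) = 55880640270.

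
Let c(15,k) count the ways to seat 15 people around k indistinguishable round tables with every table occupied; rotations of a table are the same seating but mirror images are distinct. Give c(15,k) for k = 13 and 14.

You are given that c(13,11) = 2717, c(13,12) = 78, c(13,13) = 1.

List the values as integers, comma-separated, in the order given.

@14  (14,12):78·13+2717→3731, (14,13):1·13+78→91, (14,14):0·13+1→1
@15  (15,13):91·14+3731→5005, (15,14):1·14+91→105
Read c(15,13) = 5005, c(15,14) = 105.

5005, 105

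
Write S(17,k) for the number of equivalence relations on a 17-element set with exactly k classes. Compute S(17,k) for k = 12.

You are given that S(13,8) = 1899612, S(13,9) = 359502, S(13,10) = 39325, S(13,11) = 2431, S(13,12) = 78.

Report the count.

i=14: T(14,9)=1899612+9·359502=5135130 | T(14,10)=359502+10·39325=752752 | T(14,11)=39325+11·2431=66066 | T(14,12)=2431+12·78=3367
i=15: T(15,10)=5135130+10·752752=12662650 | T(15,11)=752752+11·66066=1479478 | T(15,12)=66066+12·3367=106470
i=16: T(16,11)=12662650+11·1479478=28936908 | T(16,12)=1479478+12·106470=2757118
i=17: T(17,12)=28936908+12·2757118=62022324
Read S(17,12) = 62022324.

62022324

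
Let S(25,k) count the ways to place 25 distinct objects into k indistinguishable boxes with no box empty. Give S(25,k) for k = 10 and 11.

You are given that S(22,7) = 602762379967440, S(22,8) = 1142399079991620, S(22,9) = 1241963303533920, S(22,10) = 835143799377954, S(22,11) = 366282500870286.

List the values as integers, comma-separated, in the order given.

i=23: T(23,8)=602762379967440+8·1142399079991620=9741955019900400 | T(23,9)=1142399079991620+9·1241963303533920=12320068811796900 | T(23,10)=1241963303533920+10·835143799377954=9593401297313460 | T(23,11)=835143799377954+11·366282500870286=4864251308951100
i=24: T(24,9)=9741955019900400+9·12320068811796900=120622574326072500 | T(24,10)=12320068811796900+10·9593401297313460=108254081784931500 | T(24,11)=9593401297313460+11·4864251308951100=63100165695775560
i=25: T(25,10)=120622574326072500+10·108254081784931500=1203163392175387500 | T(25,11)=108254081784931500+11·63100165695775560=802355904438462660
Read S(25,10) = 1203163392175387500, S(25,11) = 802355904438462660.

1203163392175387500, 802355904438462660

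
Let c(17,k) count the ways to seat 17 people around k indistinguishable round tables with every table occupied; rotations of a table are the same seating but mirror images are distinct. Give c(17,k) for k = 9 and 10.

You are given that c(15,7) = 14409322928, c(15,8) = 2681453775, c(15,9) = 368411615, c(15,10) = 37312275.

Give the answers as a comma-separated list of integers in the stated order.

185953177553, 23057159840

i=16: T(16,8)=14409322928+15·2681453775=54631129553 | T(16,9)=2681453775+15·368411615=8207628000 | T(16,10)=368411615+15·37312275=928095740
i=17: T(17,9)=54631129553+16·8207628000=185953177553 | T(17,10)=8207628000+16·928095740=23057159840
Read c(17,9) = 185953177553, c(17,10) = 23057159840.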